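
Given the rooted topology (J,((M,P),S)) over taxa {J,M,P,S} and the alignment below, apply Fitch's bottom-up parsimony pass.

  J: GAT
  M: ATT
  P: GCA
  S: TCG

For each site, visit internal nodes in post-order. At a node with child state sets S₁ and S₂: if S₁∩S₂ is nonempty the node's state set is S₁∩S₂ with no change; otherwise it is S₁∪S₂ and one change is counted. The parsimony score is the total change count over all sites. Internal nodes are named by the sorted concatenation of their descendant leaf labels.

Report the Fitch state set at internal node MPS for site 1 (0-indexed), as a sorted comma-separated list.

MP@0: {A} ∪ {G} = {A,G} (union, +1)
MPS@0: {A,G} ∪ {T} = {A,G,T} (union, +1)
JMPS@0: {G} ∩ {A,G,T} = {G} (intersection, +0)
MP@1: {T} ∪ {C} = {C,T} (union, +1)
MPS@1: {C,T} ∩ {C} = {C} (intersection, +0)
JMPS@1: {A} ∪ {C} = {A,C} (union, +1)
MP@2: {T} ∪ {A} = {A,T} (union, +1)
MPS@2: {A,T} ∪ {G} = {A,G,T} (union, +1)
JMPS@2: {T} ∩ {A,G,T} = {T} (intersection, +0)
per-site changes: [2, 2, 2]; total = 6

C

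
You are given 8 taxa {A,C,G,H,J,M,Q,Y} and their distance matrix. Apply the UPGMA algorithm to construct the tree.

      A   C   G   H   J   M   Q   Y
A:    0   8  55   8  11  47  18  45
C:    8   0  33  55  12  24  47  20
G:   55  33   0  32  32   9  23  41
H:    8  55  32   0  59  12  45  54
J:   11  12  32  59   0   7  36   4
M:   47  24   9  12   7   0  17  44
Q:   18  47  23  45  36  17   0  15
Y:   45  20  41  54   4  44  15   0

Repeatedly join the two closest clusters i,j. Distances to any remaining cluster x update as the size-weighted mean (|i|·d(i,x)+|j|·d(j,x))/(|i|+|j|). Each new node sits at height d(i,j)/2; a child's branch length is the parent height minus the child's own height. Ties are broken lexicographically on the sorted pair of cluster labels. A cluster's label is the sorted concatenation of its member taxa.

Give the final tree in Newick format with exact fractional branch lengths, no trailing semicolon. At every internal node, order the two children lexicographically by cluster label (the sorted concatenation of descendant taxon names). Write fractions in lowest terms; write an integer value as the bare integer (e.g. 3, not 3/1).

1. join J+Y (d=4) ⇒ JY; edges |J|=2, |Y|=2
  updated: d(A,JY)=28, d(C,JY)=16, d(G,JY)=73/2, d(H,JY)=113/2, d(JY,M)=51/2, d(JY,Q)=51/2
2. join A+C (d=8) ⇒ AC; edges |A|=4, |C|=4
  updated: d(AC,G)=44, d(AC,H)=63/2, d(AC,JY)=22, d(AC,M)=71/2, d(AC,Q)=65/2
3. join G+M (d=9) ⇒ GM; edges |G|=9/2, |M|=9/2
  updated: d(AC,GM)=159/4, d(GM,H)=22, d(GM,JY)=31, d(GM,Q)=20
4. join GM+Q (d=20) ⇒ GMQ; edges |GM|=11/2, |Q|=10
  updated: d(AC,GMQ)=112/3, d(GMQ,H)=89/3, d(GMQ,JY)=175/6
5. join AC+JY (d=22) ⇒ ACJY; edges |AC|=7, |JY|=9
  updated: d(ACJY,GMQ)=133/4, d(ACJY,H)=44
6. join GMQ+H (d=89/3) ⇒ GHMQ; edges |GMQ|=29/6, |H|=89/6
  updated: d(ACJY,GHMQ)=575/16
7. join ACJY+GHMQ (d=575/16) ⇒ ACGHJMQY; edges |ACJY|=223/32, |GHMQ|=301/96
final tree: (((A:4,C:4):7,(J:2,Y:2):9):223/32,(((G:9/2,M:9/2):11/2,Q:10):29/6,H:89/6):301/96)
total length: 3949/48

(((A:4,C:4):7,(J:2,Y:2):9):223/32,(((G:9/2,M:9/2):11/2,Q:10):29/6,H:89/6):301/96)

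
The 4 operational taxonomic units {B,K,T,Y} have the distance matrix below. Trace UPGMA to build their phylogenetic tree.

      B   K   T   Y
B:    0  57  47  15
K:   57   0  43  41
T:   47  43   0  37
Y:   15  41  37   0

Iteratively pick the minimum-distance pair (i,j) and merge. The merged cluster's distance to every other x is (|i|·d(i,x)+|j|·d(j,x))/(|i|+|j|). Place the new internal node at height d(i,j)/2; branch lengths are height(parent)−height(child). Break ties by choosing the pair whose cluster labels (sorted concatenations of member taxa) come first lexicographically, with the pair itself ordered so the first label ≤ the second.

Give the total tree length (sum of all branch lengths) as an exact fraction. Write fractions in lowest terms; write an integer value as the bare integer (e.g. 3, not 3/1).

151/2

iteration 1: select B,Y (d=15); attach at lengths (15/2, 15/2); label the merged cluster BY
  updated: d(BY,K)=49, d(BY,T)=42
iteration 2: select BY,T (d=42); attach at lengths (27/2, 21); label the merged cluster BTY
  updated: d(BTY,K)=47
iteration 3: select BTY,K (d=47); attach at lengths (5/2, 47/2); label the merged cluster BKTY
final tree: (((B:15/2,Y:15/2):27/2,T:21):5/2,K:47/2)
total length: 151/2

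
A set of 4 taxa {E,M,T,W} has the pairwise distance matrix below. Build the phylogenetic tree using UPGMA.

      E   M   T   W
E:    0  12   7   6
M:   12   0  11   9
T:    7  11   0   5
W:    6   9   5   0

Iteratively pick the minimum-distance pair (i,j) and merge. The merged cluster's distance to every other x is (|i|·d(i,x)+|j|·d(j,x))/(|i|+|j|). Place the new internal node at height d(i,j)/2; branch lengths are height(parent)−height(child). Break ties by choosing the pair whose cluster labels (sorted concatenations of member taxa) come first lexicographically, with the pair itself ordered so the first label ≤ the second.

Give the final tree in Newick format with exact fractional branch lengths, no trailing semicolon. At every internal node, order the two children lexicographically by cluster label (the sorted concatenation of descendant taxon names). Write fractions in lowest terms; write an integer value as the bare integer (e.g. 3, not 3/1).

1. join T+W (d=5) ⇒ TW; edges |T|=5/2, |W|=5/2
  updated: d(E,TW)=13/2, d(M,TW)=10
2. join E+TW (d=13/2) ⇒ ETW; edges |E|=13/4, |TW|=3/4
  updated: d(ETW,M)=32/3
3. join ETW+M (d=32/3) ⇒ EMTW; edges |ETW|=25/12, |M|=16/3
final tree: ((E:13/4,(T:5/2,W:5/2):3/4):25/12,M:16/3)
total length: 197/12

((E:13/4,(T:5/2,W:5/2):3/4):25/12,M:16/3)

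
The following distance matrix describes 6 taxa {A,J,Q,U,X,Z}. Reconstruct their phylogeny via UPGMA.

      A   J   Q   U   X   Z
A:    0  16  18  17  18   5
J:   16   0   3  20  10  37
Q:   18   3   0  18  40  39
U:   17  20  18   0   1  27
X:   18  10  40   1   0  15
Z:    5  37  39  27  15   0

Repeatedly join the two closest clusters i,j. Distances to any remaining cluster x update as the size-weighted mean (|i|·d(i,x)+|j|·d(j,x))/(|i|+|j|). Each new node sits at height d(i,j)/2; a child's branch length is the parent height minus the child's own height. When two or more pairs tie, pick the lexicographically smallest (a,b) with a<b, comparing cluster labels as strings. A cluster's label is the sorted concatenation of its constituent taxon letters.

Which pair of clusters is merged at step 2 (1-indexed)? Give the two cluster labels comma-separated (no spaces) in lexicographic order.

1. join U+X (d=1) ⇒ UX; edges |U|=1/2, |X|=1/2
  updated: d(A,UX)=35/2, d(J,UX)=15, d(Q,UX)=29, d(UX,Z)=21
2. join J+Q (d=3) ⇒ JQ; edges |J|=3/2, |Q|=3/2
  updated: d(A,JQ)=17, d(JQ,UX)=22, d(JQ,Z)=38
3. join A+Z (d=5) ⇒ AZ; edges |A|=5/2, |Z|=5/2
  updated: d(AZ,JQ)=55/2, d(AZ,UX)=77/4
4. join AZ+UX (d=77/4) ⇒ AUXZ; edges |AZ|=57/8, |UX|=73/8
  updated: d(AUXZ,JQ)=99/4
5. join AUXZ+JQ (d=99/4) ⇒ AJQUXZ; edges |AUXZ|=11/4, |JQ|=87/8
final tree: (((A:5/2,Z:5/2):57/8,(U:1/2,X:1/2):73/8):11/4,(J:3/2,Q:3/2):87/8)
total length: 311/8

J,Q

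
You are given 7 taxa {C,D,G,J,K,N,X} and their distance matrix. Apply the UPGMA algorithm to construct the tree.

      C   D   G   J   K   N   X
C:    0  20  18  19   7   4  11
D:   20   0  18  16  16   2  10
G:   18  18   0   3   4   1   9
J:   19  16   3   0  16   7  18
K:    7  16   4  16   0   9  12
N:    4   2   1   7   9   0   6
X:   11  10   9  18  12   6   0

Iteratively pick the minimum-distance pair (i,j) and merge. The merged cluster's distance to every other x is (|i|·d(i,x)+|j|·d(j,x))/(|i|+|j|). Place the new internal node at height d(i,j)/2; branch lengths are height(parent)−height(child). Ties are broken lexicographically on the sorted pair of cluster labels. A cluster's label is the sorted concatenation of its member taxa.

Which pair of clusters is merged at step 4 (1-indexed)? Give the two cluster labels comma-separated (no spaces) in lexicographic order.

D,X

step 1: merge (G,N) at d=1; branch lengths G→1/2, N→1/2; new cluster GN
  updated: d(C,GN)=11, d(D,GN)=10, d(GN,J)=5, d(GN,K)=13/2, d(GN,X)=15/2
step 2: merge (GN,J) at d=5; branch lengths GN→2, J→5/2; new cluster GJN
  updated: d(C,GJN)=41/3, d(D,GJN)=12, d(GJN,K)=29/3, d(GJN,X)=11
step 3: merge (C,K) at d=7; branch lengths C→7/2, K→7/2; new cluster CK
  updated: d(CK,D)=18, d(CK,GJN)=35/3, d(CK,X)=23/2
step 4: merge (D,X) at d=10; branch lengths D→5, X→5; new cluster DX
  updated: d(CK,DX)=59/4, d(DX,GJN)=23/2
step 5: merge (DX,GJN) at d=23/2; branch lengths DX→3/4, GJN→13/4; new cluster DGJNX
  updated: d(CK,DGJNX)=129/10
step 6: merge (CK,DGJNX) at d=129/10; branch lengths CK→59/20, DGJNX→7/10; new cluster CDGJKNX
final tree: ((C:7/2,K:7/2):59/20,((D:5,X:5):3/4,((G:1/2,N:1/2):2,J:5/2):13/4):7/10)
total length: 603/20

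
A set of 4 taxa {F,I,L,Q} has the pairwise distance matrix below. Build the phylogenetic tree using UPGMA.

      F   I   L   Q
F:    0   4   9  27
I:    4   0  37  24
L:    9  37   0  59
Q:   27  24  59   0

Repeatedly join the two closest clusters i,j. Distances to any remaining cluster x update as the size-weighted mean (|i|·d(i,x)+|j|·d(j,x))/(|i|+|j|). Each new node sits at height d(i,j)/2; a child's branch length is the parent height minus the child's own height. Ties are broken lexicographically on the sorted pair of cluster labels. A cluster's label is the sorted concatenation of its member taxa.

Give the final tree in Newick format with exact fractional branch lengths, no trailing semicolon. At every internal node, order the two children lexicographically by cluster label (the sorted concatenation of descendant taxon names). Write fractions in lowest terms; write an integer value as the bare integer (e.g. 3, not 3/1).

iteration 1: select F,I (d=4); attach at lengths (2, 2); label the merged cluster FI
  updated: d(FI,L)=23, d(FI,Q)=51/2
iteration 2: select FI,L (d=23); attach at lengths (19/2, 23/2); label the merged cluster FIL
  updated: d(FIL,Q)=110/3
iteration 3: select FIL,Q (d=110/3); attach at lengths (41/6, 55/3); label the merged cluster FILQ
final tree: (((F:2,I:2):19/2,L:23/2):41/6,Q:55/3)
total length: 301/6

(((F:2,I:2):19/2,L:23/2):41/6,Q:55/3)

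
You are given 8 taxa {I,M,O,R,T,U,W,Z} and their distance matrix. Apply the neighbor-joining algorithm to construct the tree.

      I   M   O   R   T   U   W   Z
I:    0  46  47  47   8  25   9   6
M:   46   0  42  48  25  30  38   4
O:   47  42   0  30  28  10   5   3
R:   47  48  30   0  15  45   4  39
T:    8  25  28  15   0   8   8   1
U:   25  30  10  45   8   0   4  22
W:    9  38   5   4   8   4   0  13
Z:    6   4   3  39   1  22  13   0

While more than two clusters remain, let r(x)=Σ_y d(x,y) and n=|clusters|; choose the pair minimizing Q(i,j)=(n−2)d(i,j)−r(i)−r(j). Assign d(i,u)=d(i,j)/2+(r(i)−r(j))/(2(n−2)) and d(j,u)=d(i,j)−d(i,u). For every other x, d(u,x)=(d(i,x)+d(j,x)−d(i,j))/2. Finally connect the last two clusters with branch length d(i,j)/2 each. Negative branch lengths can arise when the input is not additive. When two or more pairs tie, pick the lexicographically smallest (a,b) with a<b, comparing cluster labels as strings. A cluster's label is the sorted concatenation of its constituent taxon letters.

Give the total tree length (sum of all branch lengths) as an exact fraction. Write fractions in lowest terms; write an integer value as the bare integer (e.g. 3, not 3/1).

477/8

iteration 1: select M,Z (d=4, Q=-297); attach at lengths (169/12, -121/12); label the merged cluster MZ
  updated: d(I,MZ)=24, d(MZ,O)=41/2, d(MZ,R)=83/2, d(MZ,T)=11, d(MZ,U)=24, d(MZ,W)=47/2
iteration 2: select R,W (d=4, Q=-216); attach at lengths (149/10, -109/10); label the merged cluster RW
  updated: d(I,RW)=26, d(MZ,RW)=61/2, d(O,RW)=31/2, d(RW,T)=19/2, d(RW,U)=45/2
iteration 3: select O,U (d=10, Q=-341/2); attach at lengths (143/16, 17/16); label the merged cluster OU
  updated: d(I,OU)=31, d(MZ,OU)=69/4, d(OU,RW)=14, d(OU,T)=13
iteration 4: select OU,RW (d=14, Q=-453/4); attach at lengths (149/24, 187/24); label the merged cluster ORUW
  updated: d(I,ORUW)=43/2, d(MZ,ORUW)=135/8, d(ORUW,T)=17/4
iteration 5: select I,T (d=8, Q=-243/4); attach at lengths (185/16, -57/16); label the merged cluster IT
  updated: d(IT,MZ)=27/2, d(IT,ORUW)=71/8
iteration 6: select IT,MZ (d=27/2, Q=-157/4); attach at lengths (11/4, 43/4); label the merged cluster IMTZ
  updated: d(IMTZ,ORUW)=49/8
iteration 7: select IMTZ,ORUW (d=49/8); attach at lengths (49/16, 49/16); label the merged cluster IMORTUWZ
final tree: (((I:185/16,T:-57/16):11/4,(M:169/12,Z:-121/12):43/4):49/16,((O:143/16,U:17/16):149/24,(R:149/10,W:-109/10):187/24):49/16)
total length: 477/8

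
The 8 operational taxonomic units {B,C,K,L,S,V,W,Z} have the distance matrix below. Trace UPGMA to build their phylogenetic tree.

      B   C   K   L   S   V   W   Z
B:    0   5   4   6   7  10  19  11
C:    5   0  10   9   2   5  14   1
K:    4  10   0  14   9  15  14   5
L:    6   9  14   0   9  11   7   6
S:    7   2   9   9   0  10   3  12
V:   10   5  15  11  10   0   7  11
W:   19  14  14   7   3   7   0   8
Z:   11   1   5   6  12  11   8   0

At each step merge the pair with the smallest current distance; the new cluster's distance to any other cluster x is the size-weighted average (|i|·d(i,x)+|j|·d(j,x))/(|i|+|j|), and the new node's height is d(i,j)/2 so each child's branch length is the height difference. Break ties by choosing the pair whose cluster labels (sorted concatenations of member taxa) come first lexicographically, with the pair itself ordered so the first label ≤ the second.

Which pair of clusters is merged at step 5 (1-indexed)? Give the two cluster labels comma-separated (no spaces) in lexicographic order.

BK,CLZ

1. join C+Z (d=1) ⇒ CZ; edges |C|=1/2, |Z|=1/2
  updated: d(B,CZ)=8, d(CZ,K)=15/2, d(CZ,L)=15/2, d(CZ,S)=7, d(CZ,V)=8, d(CZ,W)=11
2. join S+W (d=3) ⇒ SW; edges |S|=3/2, |W|=3/2
  updated: d(B,SW)=13, d(CZ,SW)=9, d(K,SW)=23/2, d(L,SW)=8, d(SW,V)=17/2
3. join B+K (d=4) ⇒ BK; edges |B|=2, |K|=2
  updated: d(BK,CZ)=31/4, d(BK,L)=10, d(BK,SW)=49/4, d(BK,V)=25/2
4. join CZ+L (d=15/2) ⇒ CLZ; edges |CZ|=13/4, |L|=15/4
  updated: d(BK,CLZ)=17/2, d(CLZ,SW)=26/3, d(CLZ,V)=9
5. join BK+CLZ (d=17/2) ⇒ BCKLZ; edges |BK|=9/4, |CLZ|=1/2
  updated: d(BCKLZ,SW)=101/10, d(BCKLZ,V)=52/5
6. join SW+V (d=17/2) ⇒ SVW; edges |SW|=11/4, |V|=17/4
  updated: d(BCKLZ,SVW)=51/5
7. join BCKLZ+SVW (d=51/5) ⇒ BCKLSVWZ; edges |BCKLZ|=17/20, |SVW|=17/20
final tree: (((B:2,K:2):9/4,((C:1/2,Z:1/2):13/4,L:15/4):1/2):17/20,((S:3/2,W:3/2):11/4,V:17/4):17/20)
total length: 529/20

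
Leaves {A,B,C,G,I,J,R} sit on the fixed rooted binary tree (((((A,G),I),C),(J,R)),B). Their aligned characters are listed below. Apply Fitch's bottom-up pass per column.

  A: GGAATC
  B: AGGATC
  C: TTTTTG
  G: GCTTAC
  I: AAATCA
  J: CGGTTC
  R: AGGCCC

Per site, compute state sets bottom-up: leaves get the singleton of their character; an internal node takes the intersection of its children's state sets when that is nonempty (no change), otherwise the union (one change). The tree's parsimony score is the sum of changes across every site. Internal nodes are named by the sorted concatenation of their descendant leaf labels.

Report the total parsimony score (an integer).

[col 0] AG: children A:{G}, G:{G} ∩→ {G}; cost 0
[col 0] AGI: children AG:{G}, I:{A} ∪→ {A,G}; cost 1
[col 0] ACGI: children AGI:{A,G}, C:{T} ∪→ {A,G,T}; cost 1
[col 0] JR: children J:{C}, R:{A} ∪→ {A,C}; cost 1
[col 0] ACGIJR: children ACGI:{A,G,T}, JR:{A,C} ∩→ {A}; cost 0
[col 0] ABCGIJR: children ACGIJR:{A}, B:{A} ∩→ {A}; cost 0
[col 1] AG: children A:{G}, G:{C} ∪→ {C,G}; cost 1
[col 1] AGI: children AG:{C,G}, I:{A} ∪→ {A,C,G}; cost 1
[col 1] ACGI: children AGI:{A,C,G}, C:{T} ∪→ {A,C,G,T}; cost 1
[col 1] JR: children J:{G}, R:{G} ∩→ {G}; cost 0
[col 1] ACGIJR: children ACGI:{A,C,G,T}, JR:{G} ∩→ {G}; cost 0
[col 1] ABCGIJR: children ACGIJR:{G}, B:{G} ∩→ {G}; cost 0
[col 2] AG: children A:{A}, G:{T} ∪→ {A,T}; cost 1
[col 2] AGI: children AG:{A,T}, I:{A} ∩→ {A}; cost 0
[col 2] ACGI: children AGI:{A}, C:{T} ∪→ {A,T}; cost 1
[col 2] JR: children J:{G}, R:{G} ∩→ {G}; cost 0
[col 2] ACGIJR: children ACGI:{A,T}, JR:{G} ∪→ {A,G,T}; cost 1
[col 2] ABCGIJR: children ACGIJR:{A,G,T}, B:{G} ∩→ {G}; cost 0
[col 3] AG: children A:{A}, G:{T} ∪→ {A,T}; cost 1
[col 3] AGI: children AG:{A,T}, I:{T} ∩→ {T}; cost 0
[col 3] ACGI: children AGI:{T}, C:{T} ∩→ {T}; cost 0
[col 3] JR: children J:{T}, R:{C} ∪→ {C,T}; cost 1
[col 3] ACGIJR: children ACGI:{T}, JR:{C,T} ∩→ {T}; cost 0
[col 3] ABCGIJR: children ACGIJR:{T}, B:{A} ∪→ {A,T}; cost 1
[col 4] AG: children A:{T}, G:{A} ∪→ {A,T}; cost 1
[col 4] AGI: children AG:{A,T}, I:{C} ∪→ {A,C,T}; cost 1
[col 4] ACGI: children AGI:{A,C,T}, C:{T} ∩→ {T}; cost 0
[col 4] JR: children J:{T}, R:{C} ∪→ {C,T}; cost 1
[col 4] ACGIJR: children ACGI:{T}, JR:{C,T} ∩→ {T}; cost 0
[col 4] ABCGIJR: children ACGIJR:{T}, B:{T} ∩→ {T}; cost 0
[col 5] AG: children A:{C}, G:{C} ∩→ {C}; cost 0
[col 5] AGI: children AG:{C}, I:{A} ∪→ {A,C}; cost 1
[col 5] ACGI: children AGI:{A,C}, C:{G} ∪→ {A,C,G}; cost 1
[col 5] JR: children J:{C}, R:{C} ∩→ {C}; cost 0
[col 5] ACGIJR: children ACGI:{A,C,G}, JR:{C} ∩→ {C}; cost 0
[col 5] ABCGIJR: children ACGIJR:{C}, B:{C} ∩→ {C}; cost 0
per-site changes: [3, 3, 3, 3, 3, 2]; total = 17

17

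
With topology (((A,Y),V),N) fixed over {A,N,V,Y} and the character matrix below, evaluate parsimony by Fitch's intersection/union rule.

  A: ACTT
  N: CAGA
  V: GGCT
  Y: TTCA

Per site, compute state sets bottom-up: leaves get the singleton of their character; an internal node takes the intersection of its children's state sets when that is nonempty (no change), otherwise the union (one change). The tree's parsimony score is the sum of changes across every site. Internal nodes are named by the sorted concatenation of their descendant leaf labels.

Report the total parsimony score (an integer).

AY@0: {A} ∪ {T} = {A,T} (union, +1)
AVY@0: {A,T} ∪ {G} = {A,G,T} (union, +1)
ANVY@0: {A,G,T} ∪ {C} = {A,C,G,T} (union, +1)
AY@1: {C} ∪ {T} = {C,T} (union, +1)
AVY@1: {C,T} ∪ {G} = {C,G,T} (union, +1)
ANVY@1: {C,G,T} ∪ {A} = {A,C,G,T} (union, +1)
AY@2: {T} ∪ {C} = {C,T} (union, +1)
AVY@2: {C,T} ∩ {C} = {C} (intersection, +0)
ANVY@2: {C} ∪ {G} = {C,G} (union, +1)
AY@3: {T} ∪ {A} = {A,T} (union, +1)
AVY@3: {A,T} ∩ {T} = {T} (intersection, +0)
ANVY@3: {T} ∪ {A} = {A,T} (union, +1)
per-site changes: [3, 3, 2, 2]; total = 10

10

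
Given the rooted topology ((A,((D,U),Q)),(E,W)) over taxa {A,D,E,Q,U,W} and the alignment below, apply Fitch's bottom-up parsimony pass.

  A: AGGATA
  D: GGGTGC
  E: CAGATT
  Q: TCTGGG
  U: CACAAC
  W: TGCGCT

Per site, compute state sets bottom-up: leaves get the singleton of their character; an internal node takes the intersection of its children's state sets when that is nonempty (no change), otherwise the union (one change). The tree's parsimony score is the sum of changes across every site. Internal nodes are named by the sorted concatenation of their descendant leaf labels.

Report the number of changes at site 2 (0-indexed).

DU@0: {G} ∪ {C} = {C,G} (union, +1)
DQU@0: {C,G} ∪ {T} = {C,G,T} (union, +1)
ADQU@0: {A} ∪ {C,G,T} = {A,C,G,T} (union, +1)
EW@0: {C} ∪ {T} = {C,T} (union, +1)
ADEQUW@0: {A,C,G,T} ∩ {C,T} = {C,T} (intersection, +0)
DU@1: {G} ∪ {A} = {A,G} (union, +1)
DQU@1: {A,G} ∪ {C} = {A,C,G} (union, +1)
ADQU@1: {G} ∩ {A,C,G} = {G} (intersection, +0)
EW@1: {A} ∪ {G} = {A,G} (union, +1)
ADEQUW@1: {G} ∩ {A,G} = {G} (intersection, +0)
DU@2: {G} ∪ {C} = {C,G} (union, +1)
DQU@2: {C,G} ∪ {T} = {C,G,T} (union, +1)
ADQU@2: {G} ∩ {C,G,T} = {G} (intersection, +0)
EW@2: {G} ∪ {C} = {C,G} (union, +1)
ADEQUW@2: {G} ∩ {C,G} = {G} (intersection, +0)
DU@3: {T} ∪ {A} = {A,T} (union, +1)
DQU@3: {A,T} ∪ {G} = {A,G,T} (union, +1)
ADQU@3: {A} ∩ {A,G,T} = {A} (intersection, +0)
EW@3: {A} ∪ {G} = {A,G} (union, +1)
ADEQUW@3: {A} ∩ {A,G} = {A} (intersection, +0)
DU@4: {G} ∪ {A} = {A,G} (union, +1)
DQU@4: {A,G} ∩ {G} = {G} (intersection, +0)
ADQU@4: {T} ∪ {G} = {G,T} (union, +1)
EW@4: {T} ∪ {C} = {C,T} (union, +1)
ADEQUW@4: {G,T} ∩ {C,T} = {T} (intersection, +0)
DU@5: {C} ∩ {C} = {C} (intersection, +0)
DQU@5: {C} ∪ {G} = {C,G} (union, +1)
ADQU@5: {A} ∪ {C,G} = {A,C,G} (union, +1)
EW@5: {T} ∩ {T} = {T} (intersection, +0)
ADEQUW@5: {A,C,G} ∪ {T} = {A,C,G,T} (union, +1)
per-site changes: [4, 3, 3, 3, 3, 3]; total = 19

3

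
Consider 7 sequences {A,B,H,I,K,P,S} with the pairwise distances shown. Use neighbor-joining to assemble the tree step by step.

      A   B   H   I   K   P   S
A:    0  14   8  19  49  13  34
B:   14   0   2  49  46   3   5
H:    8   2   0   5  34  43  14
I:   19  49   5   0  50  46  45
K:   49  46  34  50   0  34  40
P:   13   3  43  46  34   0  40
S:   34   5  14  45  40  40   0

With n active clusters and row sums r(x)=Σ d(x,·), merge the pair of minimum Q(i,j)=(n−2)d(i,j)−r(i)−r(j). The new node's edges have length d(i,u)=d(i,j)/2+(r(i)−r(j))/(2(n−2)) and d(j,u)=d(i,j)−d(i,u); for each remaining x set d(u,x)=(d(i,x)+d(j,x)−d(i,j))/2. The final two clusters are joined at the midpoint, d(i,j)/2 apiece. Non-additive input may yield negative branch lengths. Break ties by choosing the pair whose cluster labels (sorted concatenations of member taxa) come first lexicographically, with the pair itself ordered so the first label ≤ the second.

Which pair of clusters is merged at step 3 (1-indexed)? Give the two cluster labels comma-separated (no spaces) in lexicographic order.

iteration 1: select H,I (d=5, Q=-295); attach at lengths (-83/10, 133/10); label the merged cluster HI
  updated: d(A,HI)=11, d(B,HI)=23, d(HI,K)=79/2, d(HI,P)=42, d(HI,S)=27
iteration 2: select A,HI (d=11, Q=-439/2); attach at lengths (45/16, 131/16); label the merged cluster AHI
  updated: d(AHI,B)=13, d(AHI,K)=155/4, d(AHI,P)=22, d(AHI,S)=25
iteration 3: select B,S (d=5, Q=-162); attach at lengths (-14/3, 29/3); label the merged cluster BS
  updated: d(AHI,BS)=33/2, d(BS,K)=81/2, d(BS,P)=19
iteration 4: select AHI,BS (d=33/2, Q=-481/4); attach at lengths (137/16, 127/16); label the merged cluster ABHIS
  updated: d(ABHIS,K)=251/8, d(ABHIS,P)=49/4
iteration 5: select ABHIS,K (d=251/8, Q=-621/8); attach at lengths (77/16, 425/16); label the merged cluster ABHIKS
  updated: d(ABHIKS,P)=119/16
iteration 6: select ABHIKS,P (d=119/16); attach at lengths (119/32, 119/32); label the merged cluster ABHIKPS
final tree: ((((A:45/16,(H:-83/10,I:133/10):131/16):137/16,(B:-14/3,S:29/3):127/16):77/16,K:425/16):119/32,P:119/32)
total length: 1221/16

B,S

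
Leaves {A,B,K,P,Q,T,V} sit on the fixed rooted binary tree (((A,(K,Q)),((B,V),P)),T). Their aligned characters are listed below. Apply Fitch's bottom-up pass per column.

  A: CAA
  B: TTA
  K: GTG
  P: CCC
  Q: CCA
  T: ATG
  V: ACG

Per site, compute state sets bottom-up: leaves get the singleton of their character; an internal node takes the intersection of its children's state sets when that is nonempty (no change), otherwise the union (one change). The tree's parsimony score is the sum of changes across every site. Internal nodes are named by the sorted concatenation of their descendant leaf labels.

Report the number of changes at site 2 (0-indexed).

KQ@0: {G} ∪ {C} = {C,G} (union, +1)
AKQ@0: {C} ∩ {C,G} = {C} (intersection, +0)
BV@0: {T} ∪ {A} = {A,T} (union, +1)
BPV@0: {A,T} ∪ {C} = {A,C,T} (union, +1)
ABKPQV@0: {C} ∩ {A,C,T} = {C} (intersection, +0)
ABKPQTV@0: {C} ∪ {A} = {A,C} (union, +1)
KQ@1: {T} ∪ {C} = {C,T} (union, +1)
AKQ@1: {A} ∪ {C,T} = {A,C,T} (union, +1)
BV@1: {T} ∪ {C} = {C,T} (union, +1)
BPV@1: {C,T} ∩ {C} = {C} (intersection, +0)
ABKPQV@1: {A,C,T} ∩ {C} = {C} (intersection, +0)
ABKPQTV@1: {C} ∪ {T} = {C,T} (union, +1)
KQ@2: {G} ∪ {A} = {A,G} (union, +1)
AKQ@2: {A} ∩ {A,G} = {A} (intersection, +0)
BV@2: {A} ∪ {G} = {A,G} (union, +1)
BPV@2: {A,G} ∪ {C} = {A,C,G} (union, +1)
ABKPQV@2: {A} ∩ {A,C,G} = {A} (intersection, +0)
ABKPQTV@2: {A} ∪ {G} = {A,G} (union, +1)
per-site changes: [4, 4, 4]; total = 12

4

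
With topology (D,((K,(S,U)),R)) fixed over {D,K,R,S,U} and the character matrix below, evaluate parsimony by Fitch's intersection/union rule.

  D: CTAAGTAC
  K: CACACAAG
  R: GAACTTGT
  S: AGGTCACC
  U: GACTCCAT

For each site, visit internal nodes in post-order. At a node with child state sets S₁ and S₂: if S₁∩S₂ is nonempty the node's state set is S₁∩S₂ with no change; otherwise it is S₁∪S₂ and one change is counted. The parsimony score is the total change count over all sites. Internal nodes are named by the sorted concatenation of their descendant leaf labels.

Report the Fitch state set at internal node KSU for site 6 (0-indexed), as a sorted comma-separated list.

A

site 0, node SU: S={A} ∪ U={G} → {A,G} (+1)
site 0, node KSU: K={C} ∪ SU={A,G} → {A,C,G} (+1)
site 0, node KRSU: KSU={A,C,G} ∩ R={G} → {G} (+0)
site 0, node DKRSU: D={C} ∪ KRSU={G} → {C,G} (+1)
site 1, node SU: S={G} ∪ U={A} → {A,G} (+1)
site 1, node KSU: K={A} ∩ SU={A,G} → {A} (+0)
site 1, node KRSU: KSU={A} ∩ R={A} → {A} (+0)
site 1, node DKRSU: D={T} ∪ KRSU={A} → {A,T} (+1)
site 2, node SU: S={G} ∪ U={C} → {C,G} (+1)
site 2, node KSU: K={C} ∩ SU={C,G} → {C} (+0)
site 2, node KRSU: KSU={C} ∪ R={A} → {A,C} (+1)
site 2, node DKRSU: D={A} ∩ KRSU={A,C} → {A} (+0)
site 3, node SU: S={T} ∩ U={T} → {T} (+0)
site 3, node KSU: K={A} ∪ SU={T} → {A,T} (+1)
site 3, node KRSU: KSU={A,T} ∪ R={C} → {A,C,T} (+1)
site 3, node DKRSU: D={A} ∩ KRSU={A,C,T} → {A} (+0)
site 4, node SU: S={C} ∩ U={C} → {C} (+0)
site 4, node KSU: K={C} ∩ SU={C} → {C} (+0)
site 4, node KRSU: KSU={C} ∪ R={T} → {C,T} (+1)
site 4, node DKRSU: D={G} ∪ KRSU={C,T} → {C,G,T} (+1)
site 5, node SU: S={A} ∪ U={C} → {A,C} (+1)
site 5, node KSU: K={A} ∩ SU={A,C} → {A} (+0)
site 5, node KRSU: KSU={A} ∪ R={T} → {A,T} (+1)
site 5, node DKRSU: D={T} ∩ KRSU={A,T} → {T} (+0)
site 6, node SU: S={C} ∪ U={A} → {A,C} (+1)
site 6, node KSU: K={A} ∩ SU={A,C} → {A} (+0)
site 6, node KRSU: KSU={A} ∪ R={G} → {A,G} (+1)
site 6, node DKRSU: D={A} ∩ KRSU={A,G} → {A} (+0)
site 7, node SU: S={C} ∪ U={T} → {C,T} (+1)
site 7, node KSU: K={G} ∪ SU={C,T} → {C,G,T} (+1)
site 7, node KRSU: KSU={C,G,T} ∩ R={T} → {T} (+0)
site 7, node DKRSU: D={C} ∪ KRSU={T} → {C,T} (+1)
per-site changes: [3, 2, 2, 2, 2, 2, 2, 3]; total = 18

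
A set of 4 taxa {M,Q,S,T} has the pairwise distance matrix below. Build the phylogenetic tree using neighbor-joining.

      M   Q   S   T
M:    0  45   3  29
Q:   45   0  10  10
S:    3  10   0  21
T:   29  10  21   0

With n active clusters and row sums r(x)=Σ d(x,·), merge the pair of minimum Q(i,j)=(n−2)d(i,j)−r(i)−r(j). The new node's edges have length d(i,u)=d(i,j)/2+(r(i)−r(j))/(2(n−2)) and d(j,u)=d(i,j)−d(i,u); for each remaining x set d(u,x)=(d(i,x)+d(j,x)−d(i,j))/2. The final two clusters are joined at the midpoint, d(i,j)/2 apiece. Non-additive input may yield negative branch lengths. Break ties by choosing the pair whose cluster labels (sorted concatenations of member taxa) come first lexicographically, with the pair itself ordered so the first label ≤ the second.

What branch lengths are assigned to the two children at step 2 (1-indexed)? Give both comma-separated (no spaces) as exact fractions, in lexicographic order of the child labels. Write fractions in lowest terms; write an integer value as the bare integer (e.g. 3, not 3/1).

79/4,25/4

iteration 1: select M,S (d=3, Q=-105); attach at lengths (49/4, -37/4); label the merged cluster MS
  updated: d(MS,Q)=26, d(MS,T)=47/2
iteration 2: select MS,Q (d=26, Q=-119/2); attach at lengths (79/4, 25/4); label the merged cluster MQS
  updated: d(MQS,T)=15/4
iteration 3: select MQS,T (d=15/4); attach at lengths (15/8, 15/8); label the merged cluster MQST
final tree: (((M:49/4,S:-37/4):79/4,Q:25/4):15/8,T:15/8)
total length: 131/4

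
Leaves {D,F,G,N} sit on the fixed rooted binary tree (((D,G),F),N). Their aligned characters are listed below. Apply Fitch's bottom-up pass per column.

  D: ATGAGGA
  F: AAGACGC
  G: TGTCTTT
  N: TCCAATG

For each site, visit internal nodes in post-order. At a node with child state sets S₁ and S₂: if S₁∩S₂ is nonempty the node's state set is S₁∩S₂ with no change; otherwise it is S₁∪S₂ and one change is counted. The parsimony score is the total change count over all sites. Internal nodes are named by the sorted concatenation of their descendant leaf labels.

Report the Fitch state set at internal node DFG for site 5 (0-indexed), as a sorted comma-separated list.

G

[col 0] DG: children D:{A}, G:{T} ∪→ {A,T}; cost 1
[col 0] DFG: children DG:{A,T}, F:{A} ∩→ {A}; cost 0
[col 0] DFGN: children DFG:{A}, N:{T} ∪→ {A,T}; cost 1
[col 1] DG: children D:{T}, G:{G} ∪→ {G,T}; cost 1
[col 1] DFG: children DG:{G,T}, F:{A} ∪→ {A,G,T}; cost 1
[col 1] DFGN: children DFG:{A,G,T}, N:{C} ∪→ {A,C,G,T}; cost 1
[col 2] DG: children D:{G}, G:{T} ∪→ {G,T}; cost 1
[col 2] DFG: children DG:{G,T}, F:{G} ∩→ {G}; cost 0
[col 2] DFGN: children DFG:{G}, N:{C} ∪→ {C,G}; cost 1
[col 3] DG: children D:{A}, G:{C} ∪→ {A,C}; cost 1
[col 3] DFG: children DG:{A,C}, F:{A} ∩→ {A}; cost 0
[col 3] DFGN: children DFG:{A}, N:{A} ∩→ {A}; cost 0
[col 4] DG: children D:{G}, G:{T} ∪→ {G,T}; cost 1
[col 4] DFG: children DG:{G,T}, F:{C} ∪→ {C,G,T}; cost 1
[col 4] DFGN: children DFG:{C,G,T}, N:{A} ∪→ {A,C,G,T}; cost 1
[col 5] DG: children D:{G}, G:{T} ∪→ {G,T}; cost 1
[col 5] DFG: children DG:{G,T}, F:{G} ∩→ {G}; cost 0
[col 5] DFGN: children DFG:{G}, N:{T} ∪→ {G,T}; cost 1
[col 6] DG: children D:{A}, G:{T} ∪→ {A,T}; cost 1
[col 6] DFG: children DG:{A,T}, F:{C} ∪→ {A,C,T}; cost 1
[col 6] DFGN: children DFG:{A,C,T}, N:{G} ∪→ {A,C,G,T}; cost 1
per-site changes: [2, 3, 2, 1, 3, 2, 3]; total = 16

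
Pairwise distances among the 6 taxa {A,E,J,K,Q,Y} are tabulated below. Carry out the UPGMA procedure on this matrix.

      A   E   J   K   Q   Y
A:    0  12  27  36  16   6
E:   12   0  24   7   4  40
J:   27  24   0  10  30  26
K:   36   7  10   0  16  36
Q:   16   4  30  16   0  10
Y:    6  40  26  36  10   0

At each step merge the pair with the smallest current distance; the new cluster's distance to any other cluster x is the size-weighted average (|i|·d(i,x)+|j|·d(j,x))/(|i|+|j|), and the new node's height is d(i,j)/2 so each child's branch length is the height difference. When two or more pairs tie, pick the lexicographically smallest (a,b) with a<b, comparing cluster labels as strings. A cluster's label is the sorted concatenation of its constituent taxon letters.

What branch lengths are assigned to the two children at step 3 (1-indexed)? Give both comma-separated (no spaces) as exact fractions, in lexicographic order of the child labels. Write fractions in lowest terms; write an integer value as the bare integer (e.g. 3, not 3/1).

step 1: merge (E,Q) at d=4; branch lengths E→2, Q→2; new cluster EQ
  updated: d(A,EQ)=14, d(EQ,J)=27, d(EQ,K)=23/2, d(EQ,Y)=25
step 2: merge (A,Y) at d=6; branch lengths A→3, Y→3; new cluster AY
  updated: d(AY,EQ)=39/2, d(AY,J)=53/2, d(AY,K)=36
step 3: merge (J,K) at d=10; branch lengths J→5, K→5; new cluster JK
  updated: d(AY,JK)=125/4, d(EQ,JK)=77/4
step 4: merge (EQ,JK) at d=77/4; branch lengths EQ→61/8, JK→37/8; new cluster EJKQ
  updated: d(AY,EJKQ)=203/8
step 5: merge (AY,EJKQ) at d=203/8; branch lengths AY→155/16, EJKQ→49/16; new cluster AEJKQY
final tree: ((A:3,Y:3):155/16,((E:2,Q:2):61/8,(J:5,K:5):37/8):49/16)
total length: 45

5,5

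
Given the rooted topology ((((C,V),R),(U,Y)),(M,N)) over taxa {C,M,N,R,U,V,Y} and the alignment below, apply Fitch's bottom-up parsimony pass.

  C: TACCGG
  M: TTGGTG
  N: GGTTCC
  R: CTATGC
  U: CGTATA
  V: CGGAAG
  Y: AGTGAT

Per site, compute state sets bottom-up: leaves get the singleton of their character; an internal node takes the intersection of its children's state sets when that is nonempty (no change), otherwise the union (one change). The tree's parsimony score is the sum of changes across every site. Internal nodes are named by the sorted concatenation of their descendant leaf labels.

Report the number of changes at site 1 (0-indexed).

site 0, node CV: C={T} ∪ V={C} → {C,T} (+1)
site 0, node CRV: CV={C,T} ∩ R={C} → {C} (+0)
site 0, node UY: U={C} ∪ Y={A} → {A,C} (+1)
site 0, node CRUVY: CRV={C} ∩ UY={A,C} → {C} (+0)
site 0, node MN: M={T} ∪ N={G} → {G,T} (+1)
site 0, node CMNRUVY: CRUVY={C} ∪ MN={G,T} → {C,G,T} (+1)
site 1, node CV: C={A} ∪ V={G} → {A,G} (+1)
site 1, node CRV: CV={A,G} ∪ R={T} → {A,G,T} (+1)
site 1, node UY: U={G} ∩ Y={G} → {G} (+0)
site 1, node CRUVY: CRV={A,G,T} ∩ UY={G} → {G} (+0)
site 1, node MN: M={T} ∪ N={G} → {G,T} (+1)
site 1, node CMNRUVY: CRUVY={G} ∩ MN={G,T} → {G} (+0)
site 2, node CV: C={C} ∪ V={G} → {C,G} (+1)
site 2, node CRV: CV={C,G} ∪ R={A} → {A,C,G} (+1)
site 2, node UY: U={T} ∩ Y={T} → {T} (+0)
site 2, node CRUVY: CRV={A,C,G} ∪ UY={T} → {A,C,G,T} (+1)
site 2, node MN: M={G} ∪ N={T} → {G,T} (+1)
site 2, node CMNRUVY: CRUVY={A,C,G,T} ∩ MN={G,T} → {G,T} (+0)
site 3, node CV: C={C} ∪ V={A} → {A,C} (+1)
site 3, node CRV: CV={A,C} ∪ R={T} → {A,C,T} (+1)
site 3, node UY: U={A} ∪ Y={G} → {A,G} (+1)
site 3, node CRUVY: CRV={A,C,T} ∩ UY={A,G} → {A} (+0)
site 3, node MN: M={G} ∪ N={T} → {G,T} (+1)
site 3, node CMNRUVY: CRUVY={A} ∪ MN={G,T} → {A,G,T} (+1)
site 4, node CV: C={G} ∪ V={A} → {A,G} (+1)
site 4, node CRV: CV={A,G} ∩ R={G} → {G} (+0)
site 4, node UY: U={T} ∪ Y={A} → {A,T} (+1)
site 4, node CRUVY: CRV={G} ∪ UY={A,T} → {A,G,T} (+1)
site 4, node MN: M={T} ∪ N={C} → {C,T} (+1)
site 4, node CMNRUVY: CRUVY={A,G,T} ∩ MN={C,T} → {T} (+0)
site 5, node CV: C={G} ∩ V={G} → {G} (+0)
site 5, node CRV: CV={G} ∪ R={C} → {C,G} (+1)
site 5, node UY: U={A} ∪ Y={T} → {A,T} (+1)
site 5, node CRUVY: CRV={C,G} ∪ UY={A,T} → {A,C,G,T} (+1)
site 5, node MN: M={G} ∪ N={C} → {C,G} (+1)
site 5, node CMNRUVY: CRUVY={A,C,G,T} ∩ MN={C,G} → {C,G} (+0)
per-site changes: [4, 3, 4, 5, 4, 4]; total = 24

3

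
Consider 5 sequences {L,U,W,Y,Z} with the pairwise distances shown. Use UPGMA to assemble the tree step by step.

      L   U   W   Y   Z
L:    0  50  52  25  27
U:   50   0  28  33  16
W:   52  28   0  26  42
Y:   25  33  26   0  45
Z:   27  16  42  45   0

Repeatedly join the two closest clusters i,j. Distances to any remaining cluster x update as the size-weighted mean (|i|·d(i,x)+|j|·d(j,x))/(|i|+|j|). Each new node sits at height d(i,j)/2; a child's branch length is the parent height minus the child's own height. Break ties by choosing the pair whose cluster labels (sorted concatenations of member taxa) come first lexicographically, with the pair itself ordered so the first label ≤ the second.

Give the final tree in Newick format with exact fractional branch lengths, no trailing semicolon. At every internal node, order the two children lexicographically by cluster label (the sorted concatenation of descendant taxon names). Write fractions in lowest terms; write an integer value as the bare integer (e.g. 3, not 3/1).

((L:25/2,Y:25/2):83/12,((U:8,Z:8):19/2,W:35/2):23/12)

iteration 1: select U,Z (d=16); attach at lengths (8, 8); label the merged cluster UZ
  updated: d(L,UZ)=77/2, d(UZ,W)=35, d(UZ,Y)=39
iteration 2: select L,Y (d=25); attach at lengths (25/2, 25/2); label the merged cluster LY
  updated: d(LY,UZ)=155/4, d(LY,W)=39
iteration 3: select UZ,W (d=35); attach at lengths (19/2, 35/2); label the merged cluster UWZ
  updated: d(LY,UWZ)=233/6
iteration 4: select LY,UWZ (d=233/6); attach at lengths (83/12, 23/12); label the merged cluster LUWYZ
final tree: ((L:25/2,Y:25/2):83/12,((U:8,Z:8):19/2,W:35/2):23/12)
total length: 461/6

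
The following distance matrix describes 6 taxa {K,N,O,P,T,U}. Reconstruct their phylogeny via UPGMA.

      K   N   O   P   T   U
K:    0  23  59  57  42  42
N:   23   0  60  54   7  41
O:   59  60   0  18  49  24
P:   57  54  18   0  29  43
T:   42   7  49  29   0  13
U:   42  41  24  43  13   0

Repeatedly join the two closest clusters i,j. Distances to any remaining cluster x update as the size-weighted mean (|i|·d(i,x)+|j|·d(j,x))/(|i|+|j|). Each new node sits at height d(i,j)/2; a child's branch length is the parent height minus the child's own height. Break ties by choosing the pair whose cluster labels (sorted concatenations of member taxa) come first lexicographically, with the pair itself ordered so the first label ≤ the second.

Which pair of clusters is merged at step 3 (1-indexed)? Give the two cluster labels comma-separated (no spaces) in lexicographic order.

NT,U

step 1: merge (N,T) at d=7; branch lengths N→7/2, T→7/2; new cluster NT
  updated: d(K,NT)=65/2, d(NT,O)=109/2, d(NT,P)=83/2, d(NT,U)=27
step 2: merge (O,P) at d=18; branch lengths O→9, P→9; new cluster OP
  updated: d(K,OP)=58, d(NT,OP)=48, d(OP,U)=67/2
step 3: merge (NT,U) at d=27; branch lengths NT→10, U→27/2; new cluster NTU
  updated: d(K,NTU)=107/3, d(NTU,OP)=259/6
step 4: merge (K,NTU) at d=107/3; branch lengths K→107/6, NTU→13/3; new cluster KNTU
  updated: d(KNTU,OP)=375/8
step 5: merge (KNTU,OP) at d=375/8; branch lengths KNTU→269/48, OP→231/16; new cluster KNOPTU
final tree: ((K:107/6,((N:7/2,T:7/2):10,U:27/2):13/3):269/48,(O:9,P:9):231/16)
total length: 2177/24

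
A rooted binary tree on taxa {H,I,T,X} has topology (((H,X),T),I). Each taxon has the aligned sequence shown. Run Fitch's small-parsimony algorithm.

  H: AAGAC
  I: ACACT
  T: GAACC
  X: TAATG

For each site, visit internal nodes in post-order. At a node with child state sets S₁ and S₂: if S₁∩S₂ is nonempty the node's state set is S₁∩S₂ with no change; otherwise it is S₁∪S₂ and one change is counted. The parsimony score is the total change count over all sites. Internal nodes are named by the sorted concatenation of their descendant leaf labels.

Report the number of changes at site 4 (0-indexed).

2

site 0, node HX: H={A} ∪ X={T} → {A,T} (+1)
site 0, node HTX: HX={A,T} ∪ T={G} → {A,G,T} (+1)
site 0, node HITX: HTX={A,G,T} ∩ I={A} → {A} (+0)
site 1, node HX: H={A} ∩ X={A} → {A} (+0)
site 1, node HTX: HX={A} ∩ T={A} → {A} (+0)
site 1, node HITX: HTX={A} ∪ I={C} → {A,C} (+1)
site 2, node HX: H={G} ∪ X={A} → {A,G} (+1)
site 2, node HTX: HX={A,G} ∩ T={A} → {A} (+0)
site 2, node HITX: HTX={A} ∩ I={A} → {A} (+0)
site 3, node HX: H={A} ∪ X={T} → {A,T} (+1)
site 3, node HTX: HX={A,T} ∪ T={C} → {A,C,T} (+1)
site 3, node HITX: HTX={A,C,T} ∩ I={C} → {C} (+0)
site 4, node HX: H={C} ∪ X={G} → {C,G} (+1)
site 4, node HTX: HX={C,G} ∩ T={C} → {C} (+0)
site 4, node HITX: HTX={C} ∪ I={T} → {C,T} (+1)
per-site changes: [2, 1, 1, 2, 2]; total = 8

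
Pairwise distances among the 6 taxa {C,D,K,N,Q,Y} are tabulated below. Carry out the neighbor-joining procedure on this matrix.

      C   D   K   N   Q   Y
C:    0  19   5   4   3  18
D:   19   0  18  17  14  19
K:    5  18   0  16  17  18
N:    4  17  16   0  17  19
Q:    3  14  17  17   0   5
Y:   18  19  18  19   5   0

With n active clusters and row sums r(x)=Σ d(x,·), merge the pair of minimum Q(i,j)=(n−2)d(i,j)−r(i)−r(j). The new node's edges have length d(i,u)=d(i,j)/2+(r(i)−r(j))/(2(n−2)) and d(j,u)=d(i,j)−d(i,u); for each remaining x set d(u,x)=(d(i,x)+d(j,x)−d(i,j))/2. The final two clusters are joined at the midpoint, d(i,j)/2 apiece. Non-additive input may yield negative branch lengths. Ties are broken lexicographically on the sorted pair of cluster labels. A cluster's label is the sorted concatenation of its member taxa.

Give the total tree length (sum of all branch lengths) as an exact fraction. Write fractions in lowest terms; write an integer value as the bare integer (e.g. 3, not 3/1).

step 1: merge (Q,Y) at d=5, Q=-115; branch lengths Q→-3/8, Y→43/8; new cluster QY
  updated: d(C,QY)=8, d(D,QY)=14, d(K,QY)=15, d(N,QY)=31/2
step 2: merge (D,QY) at d=14, Q=-157/2; branch lengths D→115/12, QY→53/12; new cluster DQY
  updated: d(C,DQY)=13/2, d(DQY,K)=19/2, d(DQY,N)=37/4
step 3: merge (C,N) at d=4, Q=-147/4; branch lengths C→-23/16, N→87/16; new cluster CN
  updated: d(CN,DQY)=47/8, d(CN,K)=17/2
step 4: merge (CN,DQY) at d=47/8, Q=-191/8; branch lengths CN→39/16, DQY→55/16; new cluster CDNQY
  updated: d(CDNQY,K)=97/16
step 5: merge (CDNQY,K) at d=97/16; branch lengths CDNQY→97/32, K→97/32; new cluster CDKNQY
final tree: (((C:-23/16,N:87/16):39/16,(D:115/12,(Q:-3/8,Y:43/8):53/12):55/16):97/32,K:97/32)
total length: 559/16

559/16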